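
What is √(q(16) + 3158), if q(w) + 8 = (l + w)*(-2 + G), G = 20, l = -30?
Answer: 3*√322 ≈ 53.833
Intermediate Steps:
q(w) = -548 + 18*w (q(w) = -8 + (-30 + w)*(-2 + 20) = -8 + (-30 + w)*18 = -8 + (-540 + 18*w) = -548 + 18*w)
√(q(16) + 3158) = √((-548 + 18*16) + 3158) = √((-548 + 288) + 3158) = √(-260 + 3158) = √2898 = 3*√322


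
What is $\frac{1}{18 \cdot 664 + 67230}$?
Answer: $\frac{1}{79182} \approx 1.2629 \cdot 10^{-5}$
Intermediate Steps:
$\frac{1}{18 \cdot 664 + 67230} = \frac{1}{11952 + 67230} = \frac{1}{79182}$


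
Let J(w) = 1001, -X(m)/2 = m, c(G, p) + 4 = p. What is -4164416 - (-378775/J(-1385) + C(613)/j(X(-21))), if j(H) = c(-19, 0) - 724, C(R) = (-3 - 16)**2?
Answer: -4763658451/1144 ≈ -4.1640e+6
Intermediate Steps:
c(G, p) = -4 + p
X(m) = -2*m
C(R) = 361 (C(R) = (-19)**2 = 361)
j(H) = -728 (j(H) = (-4 + 0) - 724 = -4 - 724 = -728)
-4164416 - (-378775/J(-1385) + C(613)/j(X(-21))) = -4164416 - (-378775/1001 + 361/(-728)) = -4164416 - (-378775*1/1001 + 361*(-1/728)) = -4164416 - (-378775/1001 - 361/728) = -4164416 - 1*(-433453/1144) = -4164416 + 433453/1144 = -4763658451/1144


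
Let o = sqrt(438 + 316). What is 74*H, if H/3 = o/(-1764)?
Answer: -37*sqrt(754)/294 ≈ -3.4557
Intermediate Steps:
o = sqrt(754) ≈ 27.459
H = -sqrt(754)/588 (H = 3*(sqrt(754)/(-1764)) = 3*(sqrt(754)*(-1/1764)) = 3*(-sqrt(754)/1764) = -sqrt(754)/588 ≈ -0.046699)
74*H = 74*(-sqrt(754)/588) = -37*sqrt(754)/294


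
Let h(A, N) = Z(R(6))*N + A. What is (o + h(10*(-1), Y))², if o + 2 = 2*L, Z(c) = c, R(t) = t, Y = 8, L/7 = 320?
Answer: 20394256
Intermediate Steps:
L = 2240 (L = 7*320 = 2240)
h(A, N) = A + 6*N (h(A, N) = 6*N + A = A + 6*N)
o = 4478 (o = -2 + 2*2240 = -2 + 4480 = 4478)
(o + h(10*(-1), Y))² = (4478 + (10*(-1) + 6*8))² = (4478 + (-10 + 48))² = (4478 + 38)² = 4516² = 20394256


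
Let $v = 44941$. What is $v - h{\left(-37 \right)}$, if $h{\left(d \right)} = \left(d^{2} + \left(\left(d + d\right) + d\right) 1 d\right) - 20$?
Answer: $39485$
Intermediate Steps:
$h{\left(d \right)} = -20 + 4 d^{2}$ ($h{\left(d \right)} = \left(d^{2} + \left(2 d + d\right) 1 d\right) - 20 = \left(d^{2} + 3 d 1 d\right) - 20 = \left(d^{2} + 3 d d\right) - 20 = \left(d^{2} + 3 d^{2}\right) - 20 = 4 d^{2} - 20 = -20 + 4 d^{2}$)
$v - h{\left(-37 \right)} = 44941 - \left(-20 + 4 \left(-37\right)^{2}\right) = 44941 - \left(-20 + 4 \cdot 1369\right) = 44941 - \left(-20 + 5476\right) = 44941 - 5456 = 39485$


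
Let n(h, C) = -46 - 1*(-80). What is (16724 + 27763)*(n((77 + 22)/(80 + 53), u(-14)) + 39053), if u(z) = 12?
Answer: 1738863369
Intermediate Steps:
n(h, C) = 34 (n(h, C) = -46 + 80 = 34)
(16724 + 27763)*(n((77 + 22)/(80 + 53), u(-14)) + 39053) = (16724 + 27763)*(34 + 39053) = 44487*39087 = 1738863369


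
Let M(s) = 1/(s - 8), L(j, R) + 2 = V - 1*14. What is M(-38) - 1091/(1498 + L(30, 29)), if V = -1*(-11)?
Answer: -51679/68678 ≈ -0.75248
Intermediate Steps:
V = 11
L(j, R) = -5 (L(j, R) = -2 + (11 - 1*14) = -2 + (11 - 14) = -2 - 3 = -5)
M(s) = 1/(-8 + s)
M(-38) - 1091/(1498 + L(30, 29)) = 1/(-8 - 38) - 1091/(1498 - 5) = 1/(-46) - 1091/1493 = -1/46 + (1/1493)*(-1091) = -1/46 - 1091/1493 = -51679/68678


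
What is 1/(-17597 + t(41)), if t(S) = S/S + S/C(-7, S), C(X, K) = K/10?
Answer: -1/17586 ≈ -5.6863e-5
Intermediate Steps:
C(X, K) = K/10 (C(X, K) = K*(⅒) = K/10)
t(S) = 11 (t(S) = S/S + S/((S/10)) = 1 + S*(10/S) = 1 + 10 = 11)
1/(-17597 + t(41)) = 1/(-17597 + 11) = 1/(-17586) = -1/17586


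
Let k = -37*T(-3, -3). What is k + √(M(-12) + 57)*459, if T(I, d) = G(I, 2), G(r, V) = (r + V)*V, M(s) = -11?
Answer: 74 + 459*√46 ≈ 3187.1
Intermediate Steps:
G(r, V) = V*(V + r) (G(r, V) = (V + r)*V = V*(V + r))
T(I, d) = 4 + 2*I (T(I, d) = 2*(2 + I) = 4 + 2*I)
k = 74 (k = -37*(4 + 2*(-3)) = -37*(4 - 6) = -37*(-2) = 74)
k + √(M(-12) + 57)*459 = 74 + √(-11 + 57)*459 = 74 + √46*459 = 74 + 459*√46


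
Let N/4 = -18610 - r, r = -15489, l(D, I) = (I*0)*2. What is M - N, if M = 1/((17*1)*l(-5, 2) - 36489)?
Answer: 455528675/36489 ≈ 12484.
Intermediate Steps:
l(D, I) = 0 (l(D, I) = 0*2 = 0)
N = -12484 (N = 4*(-18610 - 1*(-15489)) = 4*(-18610 + 15489) = 4*(-3121) = -12484)
M = -1/36489 (M = 1/((17*1)*0 - 36489) = 1/(17*0 - 36489) = 1/(0 - 36489) = 1/(-36489) = -1/36489 ≈ -2.7406e-5)
M - N = -1/36489 - 1*(-12484) = -1/36489 + 12484 = 455528675/36489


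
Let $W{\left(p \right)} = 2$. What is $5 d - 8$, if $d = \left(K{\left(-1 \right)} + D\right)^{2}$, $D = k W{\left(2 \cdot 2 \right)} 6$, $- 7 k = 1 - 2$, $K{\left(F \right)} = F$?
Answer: $- \frac{267}{49} \approx -5.449$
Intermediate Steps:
$k = \frac{1}{7}$ ($k = - \frac{1 - 2}{7} = \left(- \frac{1}{7}\right) \left(-1\right) = \frac{1}{7} \approx 0.14286$)
$D = \frac{12}{7}$ ($D = \frac{1}{7} \cdot 2 \cdot 6 = \frac{2}{7} \cdot 6 = \frac{12}{7} \approx 1.7143$)
$d = \frac{25}{49}$ ($d = \left(-1 + \frac{12}{7}\right)^{2} = \left(\frac{5}{7}\right)^{2} = \frac{25}{49} \approx 0.5102$)
$5 d - 8 = 5 \cdot \frac{25}{49} - 8 = \frac{125}{49} - 8 = - \frac{267}{49}$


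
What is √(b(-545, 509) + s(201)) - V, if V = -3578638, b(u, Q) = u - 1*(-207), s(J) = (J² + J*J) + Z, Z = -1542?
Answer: 3578638 + √78922 ≈ 3.5789e+6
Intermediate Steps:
s(J) = -1542 + 2*J² (s(J) = (J² + J*J) - 1542 = (J² + J²) - 1542 = 2*J² - 1542 = -1542 + 2*J²)
b(u, Q) = 207 + u (b(u, Q) = u + 207 = 207 + u)
√(b(-545, 509) + s(201)) - V = √((207 - 545) + (-1542 + 2*201²)) - 1*(-3578638) = √(-338 + (-1542 + 2*40401)) + 3578638 = √(-338 + (-1542 + 80802)) + 3578638 = √(-338 + 79260) + 3578638 = √78922 + 3578638 = 3578638 + √78922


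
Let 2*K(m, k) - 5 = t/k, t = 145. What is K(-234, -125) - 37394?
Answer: -934802/25 ≈ -37392.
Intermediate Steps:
K(m, k) = 5/2 + 145/(2*k) (K(m, k) = 5/2 + (145/k)/2 = 5/2 + 145/(2*k))
K(-234, -125) - 37394 = (5/2)*(29 - 125)/(-125) - 37394 = (5/2)*(-1/125)*(-96) - 37394 = 48/25 - 37394 = -934802/25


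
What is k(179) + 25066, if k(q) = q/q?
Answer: 25067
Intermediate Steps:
k(q) = 1
k(179) + 25066 = 1 + 25066 = 25067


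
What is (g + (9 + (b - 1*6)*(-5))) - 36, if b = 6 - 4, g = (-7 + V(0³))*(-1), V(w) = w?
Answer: 0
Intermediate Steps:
g = 7 (g = (-7 + 0³)*(-1) = (-7 + 0)*(-1) = -7*(-1) = 7)
b = 2
(g + (9 + (b - 1*6)*(-5))) - 36 = (7 + (9 + (2 - 1*6)*(-5))) - 36 = (7 + (9 + (2 - 6)*(-5))) - 36 = (7 + (9 - 4*(-5))) - 36 = (7 + (9 + 20)) - 36 = (7 + 29) - 36 = 36 - 36 = 0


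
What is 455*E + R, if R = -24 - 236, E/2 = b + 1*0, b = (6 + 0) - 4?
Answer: 1560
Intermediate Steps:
b = 2 (b = 6 - 4 = 2)
E = 4 (E = 2*(2 + 1*0) = 2*(2 + 0) = 2*2 = 4)
R = -260
455*E + R = 455*4 - 260 = 1820 - 260 = 1560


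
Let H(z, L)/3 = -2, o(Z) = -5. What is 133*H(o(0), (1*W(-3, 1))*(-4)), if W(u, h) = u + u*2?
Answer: -798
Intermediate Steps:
W(u, h) = 3*u (W(u, h) = u + 2*u = 3*u)
H(z, L) = -6 (H(z, L) = 3*(-2) = -6)
133*H(o(0), (1*W(-3, 1))*(-4)) = 133*(-6) = -798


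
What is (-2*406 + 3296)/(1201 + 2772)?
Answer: 2484/3973 ≈ 0.62522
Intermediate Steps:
(-2*406 + 3296)/(1201 + 2772) = (-812 + 3296)/3973 = 2484*(1/3973) = 2484/3973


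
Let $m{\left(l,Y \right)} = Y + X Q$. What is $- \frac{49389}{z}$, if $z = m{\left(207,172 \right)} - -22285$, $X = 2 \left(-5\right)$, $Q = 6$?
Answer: $- \frac{49389}{22397} \approx -2.2052$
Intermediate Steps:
$X = -10$
$m{\left(l,Y \right)} = -60 + Y$ ($m{\left(l,Y \right)} = Y - 60 = -60 + Y$)
$z = 22397$ ($z = \left(-60 + 172\right) - -22285 = 112 + 22285 = 22397$)
$- \frac{49389}{z} = - \frac{49389}{22397}$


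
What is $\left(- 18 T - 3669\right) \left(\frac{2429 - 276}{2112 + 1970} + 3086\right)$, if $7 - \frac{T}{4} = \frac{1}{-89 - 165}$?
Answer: $- \frac{6677666844435}{518414} \approx -1.2881 \cdot 10^{7}$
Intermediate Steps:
$T = \frac{3558}{127}$ ($T = 28 - \frac{4}{-89 - 165} = 28 - \frac{4}{-254} = 28 - - \frac{2}{127} = 28 + \frac{2}{127} = \frac{3558}{127} \approx 28.016$)
$\left(- 18 T - 3669\right) \left(\frac{2429 - 276}{2112 + 1970} + 3086\right) = \left(\left(-18\right) \frac{3558}{127} - 3669\right) \left(\frac{2429 - 276}{2112 + 1970} + 3086\right) = \left(- \frac{64044}{127} - 3669\right) \left(\frac{2153}{4082} + 3086\right) = - \frac{530007 \left(2153 \cdot \frac{1}{4082} + 3086\right)}{127} = - \frac{530007 \left(\frac{2153}{4082} + 3086\right)}{127} = \left(- \frac{530007}{127}\right) \frac{12599205}{4082} = - \frac{6677666844435}{518414}$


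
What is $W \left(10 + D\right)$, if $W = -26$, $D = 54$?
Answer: $-1664$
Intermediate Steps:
$W \left(10 + D\right) = - 26 \left(10 + 54\right) = \left(-26\right) 64 = -1664$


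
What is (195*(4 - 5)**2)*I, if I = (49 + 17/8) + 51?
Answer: 159315/8 ≈ 19914.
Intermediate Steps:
I = 817/8 (I = (49 + 17*(1/8)) + 51 = (49 + 17/8) + 51 = 409/8 + 51 = 817/8 ≈ 102.13)
(195*(4 - 5)**2)*I = (195*(4 - 5)**2)*(817/8) = (195*(-1)**2)*(817/8) = (195*1)*(817/8) = 195*(817/8) = 159315/8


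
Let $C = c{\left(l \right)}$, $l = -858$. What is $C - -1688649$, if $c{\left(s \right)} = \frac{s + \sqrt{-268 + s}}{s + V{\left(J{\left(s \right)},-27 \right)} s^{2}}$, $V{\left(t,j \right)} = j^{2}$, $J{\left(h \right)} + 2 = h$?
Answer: $\frac{1056217865168}{625481} + \frac{i \sqrt{1126}}{536662698} \approx 1.6886 \cdot 10^{6} + 6.2527 \cdot 10^{-8} i$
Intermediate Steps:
$J{\left(h \right)} = -2 + h$
$c{\left(s \right)} = \frac{s + \sqrt{-268 + s}}{s + 729 s^{2}}$ ($c{\left(s \right)} = \frac{s + \sqrt{-268 + s}}{s + \left(-27\right)^{2} s^{2}} = \frac{s + \sqrt{-268 + s}}{s + 729 s^{2}}$)
$C = - \frac{1}{625481} + \frac{i \sqrt{1126}}{536662698}$ ($C = \frac{-858 + \sqrt{-268 - 858}}{\left(-858\right) \left(1 + 729 \left(-858\right)\right)} = - \frac{-858 + \sqrt{-1126}}{858 \left(1 - 625482\right)} = - \frac{-858 + i \sqrt{1126}}{858 \left(-625481\right)} = \left(- \frac{1}{858}\right) \left(- \frac{1}{625481}\right) \left(-858 + i \sqrt{1126}\right) = - \frac{1}{625481} + \frac{i \sqrt{1126}}{536662698} \approx -1.5988 \cdot 10^{-6} + 6.2527 \cdot 10^{-8} i$)
$C - -1688649 = \left(- \frac{1}{625481} + \frac{i \sqrt{1126}}{536662698}\right) - -1688649 = \left(- \frac{1}{625481} + \frac{i \sqrt{1126}}{536662698}\right) + 1688649 = \frac{1056217865168}{625481} + \frac{i \sqrt{1126}}{536662698}$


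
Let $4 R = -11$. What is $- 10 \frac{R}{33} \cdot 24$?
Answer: $20$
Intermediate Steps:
$R = - \frac{11}{4}$ ($R = \frac{1}{4} \left(-11\right) = - \frac{11}{4} \approx -2.75$)
$- 10 \frac{R}{33} \cdot 24 = - 10 \left(- \frac{11}{4 \cdot 33}\right) 24 = - 10 \left(\left(- \frac{11}{4}\right) \frac{1}{33}\right) 24 = \left(-10\right) \left(- \frac{1}{12}\right) 24 = \frac{5}{6} \cdot 24 = 20$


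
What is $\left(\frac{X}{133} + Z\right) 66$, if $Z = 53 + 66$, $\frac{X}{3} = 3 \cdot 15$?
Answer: $\frac{1053492}{133} \approx 7921.0$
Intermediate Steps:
$X = 135$ ($X = 3 \cdot 3 \cdot 15 = 3 \cdot 45 = 135$)
$Z = 119$
$\left(\frac{X}{133} + Z\right) 66 = \left(\frac{135}{133} + 119\right) 66 = \frac{15962}{133} \cdot 66 = \frac{1053492}{133}$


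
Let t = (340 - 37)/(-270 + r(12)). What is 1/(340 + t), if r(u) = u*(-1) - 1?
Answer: 283/95917 ≈ 0.0029505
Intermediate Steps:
r(u) = -1 - u (r(u) = -u - 1 = -1 - u)
t = -303/283 (t = (340 - 37)/(-270 + (-1 - 1*12)) = 303/(-270 + (-1 - 12)) = 303/(-270 - 13) = 303/(-283) = 303*(-1/283) = -303/283 ≈ -1.0707)
1/(340 + t) = 1/(340 - 303/283) = 1/(95917/283) = 283/95917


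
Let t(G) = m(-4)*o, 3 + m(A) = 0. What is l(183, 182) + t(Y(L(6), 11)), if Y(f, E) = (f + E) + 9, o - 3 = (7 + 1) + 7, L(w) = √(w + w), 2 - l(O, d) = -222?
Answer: 170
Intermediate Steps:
l(O, d) = 224 (l(O, d) = 2 - 1*(-222) = 2 + 222 = 224)
m(A) = -3 (m(A) = -3 + 0 = -3)
L(w) = √2*√w (L(w) = √(2*w) = √2*√w)
o = 18 (o = 3 + ((7 + 1) + 7) = 3 + (8 + 7) = 3 + 15 = 18)
Y(f, E) = 9 + E + f (Y(f, E) = (E + f) + 9 = 9 + E + f)
t(G) = -54 (t(G) = -3*18 = -54)
l(183, 182) + t(Y(L(6), 11)) = 224 - 54 = 170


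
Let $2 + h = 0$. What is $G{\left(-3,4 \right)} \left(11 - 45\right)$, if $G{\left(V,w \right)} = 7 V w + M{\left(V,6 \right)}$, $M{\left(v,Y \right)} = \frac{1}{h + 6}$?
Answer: $\frac{5695}{2} \approx 2847.5$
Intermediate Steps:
$h = -2$ ($h = -2 + 0 = -2$)
$M{\left(v,Y \right)} = \frac{1}{4}$ ($M{\left(v,Y \right)} = \frac{1}{-2 + 6} = \frac{1}{4}$)
$G{\left(V,w \right)} = \frac{1}{4} + 7 V w$ ($G{\left(V,w \right)} = 7 V w + \frac{1}{4} = \frac{1}{4} + 7 V w$)
$G{\left(-3,4 \right)} \left(11 - 45\right) = \left(\frac{1}{4} + 7 \left(-3\right) 4\right) \left(11 - 45\right) = \left(\frac{1}{4} - 84\right) \left(-34\right) = \left(- \frac{335}{4}\right) \left(-34\right) = \frac{5695}{2}$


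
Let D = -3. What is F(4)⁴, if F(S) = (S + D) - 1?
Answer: 0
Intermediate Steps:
F(S) = -4 + S (F(S) = (S - 3) - 1 = (-3 + S) - 1 = -4 + S)
F(4)⁴ = (-4 + 4)⁴ = 0⁴ = 0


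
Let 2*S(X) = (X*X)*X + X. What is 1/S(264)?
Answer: 1/9200004 ≈ 1.0870e-7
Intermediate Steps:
S(X) = X/2 + X³/2 (S(X) = ((X*X)*X + X)/2 = (X²*X + X)/2 = (X³ + X)/2 = (X + X³)/2 = X/2 + X³/2)
1/S(264) = 1/((½)*264*(1 + 264²)) = 1/((½)*264*(1 + 69696)) = 1/((½)*264*69697) = 1/9200004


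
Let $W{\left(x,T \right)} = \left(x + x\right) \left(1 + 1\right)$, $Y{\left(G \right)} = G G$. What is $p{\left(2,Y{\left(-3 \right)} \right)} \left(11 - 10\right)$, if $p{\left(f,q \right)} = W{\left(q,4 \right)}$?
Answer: $36$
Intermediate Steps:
$Y{\left(G \right)} = G^{2}$
$W{\left(x,T \right)} = 4 x$ ($W{\left(x,T \right)} = 2 x 2 = 4 x$)
$p{\left(f,q \right)} = 4 q$
$p{\left(2,Y{\left(-3 \right)} \right)} \left(11 - 10\right) = 4 \left(-3\right)^{2} \left(11 - 10\right) = 4 \cdot 9 \cdot 1 = 36 \cdot 1 = 36$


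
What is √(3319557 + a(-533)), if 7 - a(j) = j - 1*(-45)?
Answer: 2*√830013 ≈ 1822.1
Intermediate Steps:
a(j) = -38 - j (a(j) = 7 - (j - 1*(-45)) = 7 - (j + 45) = 7 - (45 + j) = 7 + (-45 - j) = -38 - j)
√(3319557 + a(-533)) = √(3319557 + (-38 - 1*(-533))) = √(3319557 + (-38 + 533)) = √(3319557 + 495) = √3320052 = 2*√830013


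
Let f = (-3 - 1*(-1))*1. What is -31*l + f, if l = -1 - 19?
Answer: 618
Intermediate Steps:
l = -20
f = -2 (f = (-3 + 1)*1 = -2*1 = -2)
-31*l + f = -31*(-20) - 2 = 620 - 2 = 618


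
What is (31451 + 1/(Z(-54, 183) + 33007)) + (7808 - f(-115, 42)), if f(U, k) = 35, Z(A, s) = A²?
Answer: 1409043753/35923 ≈ 39224.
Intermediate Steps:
(31451 + 1/(Z(-54, 183) + 33007)) + (7808 - f(-115, 42)) = (31451 + 1/((-54)² + 33007)) + (7808 - 1*35) = (31451 + 1/(2916 + 33007)) + (7808 - 35) = (31451 + 1/35923) + 7773 = 1129814274/35923 + 7773 = 1409043753/35923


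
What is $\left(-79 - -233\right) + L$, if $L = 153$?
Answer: $307$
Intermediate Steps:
$\left(-79 - -233\right) + L = \left(-79 - -233\right) + 153 = \left(-79 + 233\right) + 153 = 154 + 153 = 307$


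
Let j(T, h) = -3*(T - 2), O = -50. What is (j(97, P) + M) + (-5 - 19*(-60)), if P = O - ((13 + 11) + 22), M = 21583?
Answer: 22433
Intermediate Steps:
P = -96 (P = -50 - ((13 + 11) + 22) = -50 - (24 + 22) = -50 - 1*46 = -50 - 46 = -96)
j(T, h) = 6 - 3*T (j(T, h) = -3*(-2 + T) = 6 - 3*T)
(j(97, P) + M) + (-5 - 19*(-60)) = ((6 - 3*97) + 21583) + (-5 - 19*(-60)) = ((6 - 291) + 21583) + (-5 + 1140) = (-285 + 21583) + 1135 = 21298 + 1135 = 22433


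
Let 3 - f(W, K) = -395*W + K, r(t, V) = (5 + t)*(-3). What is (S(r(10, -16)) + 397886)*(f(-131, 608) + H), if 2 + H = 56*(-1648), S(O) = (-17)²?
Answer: -57592032000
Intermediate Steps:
r(t, V) = -15 - 3*t
S(O) = 289
f(W, K) = 3 - K + 395*W (f(W, K) = 3 - (-395*W + K) = 3 - (K - 395*W) = 3 + (-K + 395*W) = 3 - K + 395*W)
H = -92290 (H = -2 + 56*(-1648) = -2 - 92288 = -92290)
(S(r(10, -16)) + 397886)*(f(-131, 608) + H) = (289 + 397886)*((3 - 1*608 + 395*(-131)) - 92290) = 398175*((3 - 608 - 51745) - 92290) = 398175*(-52350 - 92290) = 398175*(-144640) = -57592032000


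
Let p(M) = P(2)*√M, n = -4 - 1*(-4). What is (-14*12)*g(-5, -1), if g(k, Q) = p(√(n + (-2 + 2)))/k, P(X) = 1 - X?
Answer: 0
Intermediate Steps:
n = 0 (n = -4 + 4 = 0)
p(M) = -√M (p(M) = (1 - 1*2)*√M = (1 - 2)*√M = -√M)
g(k, Q) = 0 (g(k, Q) = (-√(√(0 + (-2 + 2))))/k = (-√(√(0 + 0)))/k = (-√(√0))/k = (-√0)/k = (-1*0)/k = 0/k = 0)
(-14*12)*g(-5, -1) = -14*12*0 = -168*0 = 0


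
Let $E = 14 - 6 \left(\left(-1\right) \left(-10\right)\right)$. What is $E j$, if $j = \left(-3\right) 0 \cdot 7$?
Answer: $0$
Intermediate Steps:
$j = 0$ ($j = 0 \cdot 7 = 0$)
$E = -46$ ($E = 14 - 6 \cdot 10 = 14 - 60 = -46$)
$E j = \left(-46\right) 0 = 0$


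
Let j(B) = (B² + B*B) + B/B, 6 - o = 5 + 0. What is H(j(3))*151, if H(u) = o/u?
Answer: 151/19 ≈ 7.9474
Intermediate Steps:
o = 1 (o = 6 - (5 + 0) = 6 - 1*5 = 6 - 5 = 1)
j(B) = 1 + 2*B² (j(B) = (B² + B²) + 1 = 2*B² + 1 = 1 + 2*B²)
H(u) = 1/u
H(j(3))*151 = 151/(1 + 2*3²) = 151/(1 + 2*9) = 151/(1 + 18) = 151/19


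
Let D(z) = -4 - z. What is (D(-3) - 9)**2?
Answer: 100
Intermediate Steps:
(D(-3) - 9)**2 = ((-4 - 1*(-3)) - 9)**2 = ((-4 + 3) - 9)**2 = (-1 - 9)**2 = (-10)**2 = 100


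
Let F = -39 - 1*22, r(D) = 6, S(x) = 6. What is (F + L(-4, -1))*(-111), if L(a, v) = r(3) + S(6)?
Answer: 5439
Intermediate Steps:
L(a, v) = 12 (L(a, v) = 6 + 6 = 12)
F = -61 (F = -39 - 22 = -61)
(F + L(-4, -1))*(-111) = (-61 + 12)*(-111) = -49*(-111) = 5439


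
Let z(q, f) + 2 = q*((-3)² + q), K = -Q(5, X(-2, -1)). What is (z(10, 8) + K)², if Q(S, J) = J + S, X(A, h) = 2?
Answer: 32761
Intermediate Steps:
K = -7 (K = -(2 + 5) = -1*7 = -7)
z(q, f) = -2 + q*(9 + q) (z(q, f) = -2 + q*((-3)² + q) = -2 + q*(9 + q))
(z(10, 8) + K)² = ((-2 + 10² + 9*10) - 7)² = ((-2 + 100 + 90) - 7)² = (188 - 7)² = 181² = 32761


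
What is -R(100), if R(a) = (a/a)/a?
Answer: -1/100 ≈ -0.010000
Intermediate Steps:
R(a) = 1/a
-R(100) = -1/100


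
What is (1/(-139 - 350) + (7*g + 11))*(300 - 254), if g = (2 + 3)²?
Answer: 4183838/489 ≈ 8555.9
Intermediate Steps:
g = 25 (g = 5² = 25)
(1/(-139 - 350) + (7*g + 11))*(300 - 254) = (1/(-139 - 350) + (7*25 + 11))*(300 - 254) = (1/(-489) + (175 + 11))*46 = (-1/489 + 186)*46 = (90953/489)*46 = 4183838/489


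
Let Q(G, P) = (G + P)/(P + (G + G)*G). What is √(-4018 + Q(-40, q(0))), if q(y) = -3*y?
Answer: I*√1607205/20 ≈ 63.388*I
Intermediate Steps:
Q(G, P) = (G + P)/(P + 2*G²) (Q(G, P) = (G + P)/(P + (2*G)*G) = (G + P)/(P + 2*G²))
√(-4018 + Q(-40, q(0))) = √(-4018 + (-40 - 3*0)/(-3*0 + 2*(-40)²)) = √(-4018 + (-40 + 0)/(0 + 2*1600)) = √(-4018 - 40/(0 + 3200)) = √(-4018 - 40/3200) = √(-4018 + (1/3200)*(-40)) = √(-4018 - 1/80) = √(-321441/80) = I*√1607205/20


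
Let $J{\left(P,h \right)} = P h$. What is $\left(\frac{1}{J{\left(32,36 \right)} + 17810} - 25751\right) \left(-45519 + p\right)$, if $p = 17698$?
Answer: $\frac{13584728915481}{18962} \approx 7.1642 \cdot 10^{8}$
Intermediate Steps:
$\left(\frac{1}{J{\left(32,36 \right)} + 17810} - 25751\right) \left(-45519 + p\right) = \left(\frac{1}{32 \cdot 36 + 17810} - 25751\right) \left(-45519 + 17698\right) = \left(\frac{1}{1152 + 17810} - 25751\right) \left(-27821\right) = \left(\frac{1}{18962} - 25751\right) \left(-27821\right) = \left(- \frac{488290461}{18962}\right) \left(-27821\right) = \frac{13584728915481}{18962}$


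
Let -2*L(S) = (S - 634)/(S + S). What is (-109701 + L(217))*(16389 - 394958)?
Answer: 36047359487019/868 ≈ 4.1529e+10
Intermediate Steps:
L(S) = -(-634 + S)/(4*S) (L(S) = -(S - 634)/(2*(S + S)) = -(-634 + S)/(2*(2*S)) = -(-634 + S)*1/(2*S)/2 = -(-634 + S)/(4*S))
(-109701 + L(217))*(16389 - 394958) = (-109701 + (1/4)*(634 - 1*217)/217)*(16389 - 394958) = (-109701 + (1/4)*(1/217)*(634 - 217))*(-378569) = (-109701 + (1/4)*(1/217)*417)*(-378569) = (-109701 + 417/868)*(-378569) = -95220051/868*(-378569) = 36047359487019/868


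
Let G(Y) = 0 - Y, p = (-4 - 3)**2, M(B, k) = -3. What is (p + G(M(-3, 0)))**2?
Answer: 2704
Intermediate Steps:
p = 49 (p = (-7)**2 = 49)
G(Y) = -Y
(p + G(M(-3, 0)))**2 = (49 - 1*(-3))**2 = (49 + 3)**2 = 52**2 = 2704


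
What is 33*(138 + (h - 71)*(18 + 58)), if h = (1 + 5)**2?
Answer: -83226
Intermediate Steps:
h = 36 (h = 6**2 = 36)
33*(138 + (h - 71)*(18 + 58)) = 33*(138 + (36 - 71)*(18 + 58)) = 33*(138 - 35*76) = 33*(138 - 2660) = 33*(-2522) = -83226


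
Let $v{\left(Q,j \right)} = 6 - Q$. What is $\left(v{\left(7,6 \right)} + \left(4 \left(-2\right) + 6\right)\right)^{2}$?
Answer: $9$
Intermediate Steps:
$\left(v{\left(7,6 \right)} + \left(4 \left(-2\right) + 6\right)\right)^{2} = \left(\left(6 - 7\right) + \left(4 \left(-2\right) + 6\right)\right)^{2} = \left(\left(6 - 7\right) + \left(-8 + 6\right)\right)^{2} = \left(-1 - 2\right)^{2} = \left(-3\right)^{2} = 9$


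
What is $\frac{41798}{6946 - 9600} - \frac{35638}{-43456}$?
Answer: $- \frac{430447659}{28833056} \approx -14.929$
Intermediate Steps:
$\frac{41798}{6946 - 9600} - \frac{35638}{-43456} = \frac{41798}{6946 - 9600} - - \frac{17819}{21728} = \frac{41798}{-2654} + \frac{17819}{21728} = 41798 \left(- \frac{1}{2654}\right) + \frac{17819}{21728} = - \frac{20899}{1327} + \frac{17819}{21728} = - \frac{430447659}{28833056}$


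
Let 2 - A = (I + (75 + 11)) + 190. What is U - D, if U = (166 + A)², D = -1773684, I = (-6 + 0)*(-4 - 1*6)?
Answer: 1801908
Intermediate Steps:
I = 60 (I = -6*(-4 - 6) = -6*(-10) = 60)
A = -334 (A = 2 - ((60 + (75 + 11)) + 190) = 2 - ((60 + 86) + 190) = 2 - (146 + 190) = 2 - 1*336 = 2 - 336 = -334)
U = 28224 (U = (166 - 334)² = (-168)² = 28224)
U - D = 28224 - 1*(-1773684) = 28224 + 1773684 = 1801908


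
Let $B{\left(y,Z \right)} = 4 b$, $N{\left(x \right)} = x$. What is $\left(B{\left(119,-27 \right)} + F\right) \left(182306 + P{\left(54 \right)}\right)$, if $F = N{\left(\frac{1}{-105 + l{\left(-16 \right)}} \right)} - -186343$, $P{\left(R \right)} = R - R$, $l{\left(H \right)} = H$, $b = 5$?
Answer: $\frac{4110986080132}{121} \approx 3.3975 \cdot 10^{10}$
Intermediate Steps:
$B{\left(y,Z \right)} = 20$ ($B{\left(y,Z \right)} = 4 \cdot 5 = 20$)
$P{\left(R \right)} = 0$
$F = \frac{22547502}{121}$ ($F = \frac{1}{-105 - 16} - -186343 = \frac{1}{-121} + 186343 = - \frac{1}{121} + 186343 = \frac{22547502}{121} \approx 1.8634 \cdot 10^{5}$)
$\left(B{\left(119,-27 \right)} + F\right) \left(182306 + P{\left(54 \right)}\right) = \left(20 + \frac{22547502}{121}\right) \left(182306 + 0\right) = \frac{22549922}{121} \cdot 182306 = \frac{4110986080132}{121}$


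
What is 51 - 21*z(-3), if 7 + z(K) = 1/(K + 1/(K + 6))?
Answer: 1647/8 ≈ 205.88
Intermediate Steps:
z(K) = -7 + 1/(K + 1/(6 + K)) (z(K) = -7 + 1/(K + 1/(K + 6)) = -7 + 1/(K + 1/(6 + K)))
51 - 21*z(-3) = 51 - 21*(-1 - 41*(-3) - 7*(-3)²)/(1 + (-3)² + 6*(-3)) = 51 - 21*(-1 + 123 - 7*9)/(1 + 9 - 18) = 51 - 21*(-1 + 123 - 63)/(-8) = 51 - (-21)*59/8 = 51 - 21*(-59/8) = 51 + 1239/8 = 1647/8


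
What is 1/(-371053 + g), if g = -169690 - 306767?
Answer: -1/847510 ≈ -1.1799e-6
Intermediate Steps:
g = -476457
1/(-371053 + g) = 1/(-371053 - 476457) = 1/(-847510) = -1/847510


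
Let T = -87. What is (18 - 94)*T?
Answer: 6612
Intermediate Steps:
(18 - 94)*T = (18 - 94)*(-87) = -76*(-87) = 6612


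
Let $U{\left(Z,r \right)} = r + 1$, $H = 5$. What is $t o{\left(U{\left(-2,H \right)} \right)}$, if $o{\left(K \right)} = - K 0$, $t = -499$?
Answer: $0$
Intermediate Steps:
$U{\left(Z,r \right)} = 1 + r$
$o{\left(K \right)} = 0$
$t o{\left(U{\left(-2,H \right)} \right)} = \left(-499\right) 0 = 0$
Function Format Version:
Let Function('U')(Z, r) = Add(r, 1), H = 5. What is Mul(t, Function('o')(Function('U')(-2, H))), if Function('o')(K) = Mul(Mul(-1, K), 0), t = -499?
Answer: 0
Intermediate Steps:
Function('U')(Z, r) = Add(1, r)
Function('o')(K) = 0
Mul(t, Function('o')(Function('U')(-2, H))) = Mul(-499, 0) = 0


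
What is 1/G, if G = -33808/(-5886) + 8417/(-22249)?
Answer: 3446253/18490835 ≈ 0.18638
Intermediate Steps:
G = 18490835/3446253 (G = -33808*(-1/5886) + 8417*(-1/22249) = 16904/2943 - 443/1171 = 18490835/3446253 ≈ 5.3655)
1/G = 1/(18490835/3446253) = 3446253/18490835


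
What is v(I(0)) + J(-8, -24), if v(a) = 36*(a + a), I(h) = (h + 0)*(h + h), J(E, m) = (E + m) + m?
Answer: -56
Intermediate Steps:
J(E, m) = E + 2*m
I(h) = 2*h**2 (I(h) = h*(2*h) = 2*h**2)
v(a) = 72*a (v(a) = 36*(2*a) = 72*a)
v(I(0)) + J(-8, -24) = 72*(2*0**2) + (-8 + 2*(-24)) = 72*(2*0) + (-8 - 48) = 72*0 - 56 = 0 - 56 = -56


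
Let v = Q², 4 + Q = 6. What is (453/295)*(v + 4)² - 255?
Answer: -46233/295 ≈ -156.72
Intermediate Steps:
Q = 2 (Q = -4 + 6 = 2)
v = 4 (v = 2² = 4)
(453/295)*(v + 4)² - 255 = (453/295)*(4 + 4)² - 255 = (453*(1/295))*8² - 255 = (453/295)*64 - 255 = 28992/295 - 255 = -46233/295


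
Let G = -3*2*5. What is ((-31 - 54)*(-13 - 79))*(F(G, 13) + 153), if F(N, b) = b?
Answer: 1298120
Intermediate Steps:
G = -30 (G = -6*5 = -30)
((-31 - 54)*(-13 - 79))*(F(G, 13) + 153) = ((-31 - 54)*(-13 - 79))*(13 + 153) = -85*(-92)*166 = 7820*166 = 1298120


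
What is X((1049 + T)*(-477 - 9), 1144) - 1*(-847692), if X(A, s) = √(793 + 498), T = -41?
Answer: 847692 + √1291 ≈ 8.4773e+5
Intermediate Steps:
X(A, s) = √1291
X((1049 + T)*(-477 - 9), 1144) - 1*(-847692) = √1291 - 1*(-847692) = √1291 + 847692 = 847692 + √1291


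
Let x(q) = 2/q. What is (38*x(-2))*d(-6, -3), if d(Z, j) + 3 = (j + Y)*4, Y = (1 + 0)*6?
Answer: -342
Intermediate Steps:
Y = 6 (Y = 1*6 = 6)
d(Z, j) = 21 + 4*j (d(Z, j) = -3 + (j + 6)*4 = -3 + (6 + j)*4 = -3 + (24 + 4*j) = 21 + 4*j)
(38*x(-2))*d(-6, -3) = (38*(2/(-2)))*(21 + 4*(-3)) = (38*(2*(-½)))*(21 - 12) = (38*(-1))*9 = -38*9 = -342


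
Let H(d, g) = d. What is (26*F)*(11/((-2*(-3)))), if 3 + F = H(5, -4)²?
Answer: 3146/3 ≈ 1048.7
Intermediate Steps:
F = 22 (F = -3 + 5² = -3 + 25 = 22)
(26*F)*(11/((-2*(-3)))) = (26*22)*(11/((-2*(-3)))) = 572*(11/6) = 3146/3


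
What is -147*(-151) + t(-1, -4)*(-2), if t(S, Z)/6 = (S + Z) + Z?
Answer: 22305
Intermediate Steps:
t(S, Z) = 6*S + 12*Z (t(S, Z) = 6*((S + Z) + Z) = 6*(S + 2*Z) = 6*S + 12*Z)
-147*(-151) + t(-1, -4)*(-2) = -147*(-151) + (6*(-1) + 12*(-4))*(-2) = 22197 + (-6 - 48)*(-2) = 22197 - 54*(-2) = 22197 + 108 = 22305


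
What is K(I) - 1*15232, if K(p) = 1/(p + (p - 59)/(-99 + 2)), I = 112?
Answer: -164673055/10811 ≈ -15232.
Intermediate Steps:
K(p) = 1/(59/97 + 96*p/97) (K(p) = 1/(p + (-59 + p)/(-97)) = 1/(p + (-59 + p)*(-1/97)) = 1/(p + (59/97 - p/97)) = 1/(59/97 + 96*p/97))
K(I) - 1*15232 = 97/(59 + 96*112) - 1*15232 = 97/(59 + 10752) - 15232 = 97/10811 - 15232 = -164673055/10811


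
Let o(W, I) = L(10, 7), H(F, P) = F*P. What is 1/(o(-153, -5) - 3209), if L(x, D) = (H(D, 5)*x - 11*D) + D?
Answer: -1/2929 ≈ -0.00034141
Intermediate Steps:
L(x, D) = -10*D + 5*D*x (L(x, D) = ((D*5)*x - 11*D) + D = ((5*D)*x - 11*D) + D = (5*D*x - 11*D) + D = (-11*D + 5*D*x) + D = -10*D + 5*D*x)
o(W, I) = 280 (o(W, I) = 5*7*(-2 + 10) = 5*7*8 = 280)
1/(o(-153, -5) - 3209) = 1/(280 - 3209) = 1/(-2929) = -1/2929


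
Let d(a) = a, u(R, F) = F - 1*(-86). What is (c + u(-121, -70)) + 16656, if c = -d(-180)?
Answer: 16852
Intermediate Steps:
u(R, F) = 86 + F (u(R, F) = F + 86 = 86 + F)
c = 180 (c = -1*(-180) = 180)
(c + u(-121, -70)) + 16656 = (180 + (86 - 70)) + 16656 = (180 + 16) + 16656 = 196 + 16656 = 16852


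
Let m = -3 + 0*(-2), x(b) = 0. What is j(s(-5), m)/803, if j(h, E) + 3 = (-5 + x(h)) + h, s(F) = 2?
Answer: -6/803 ≈ -0.0074720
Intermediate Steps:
m = -3 (m = -3 + 0 = -3)
j(h, E) = -8 + h (j(h, E) = -3 + ((-5 + 0) + h) = -3 + (-5 + h) = -8 + h)
j(s(-5), m)/803 = (-8 + 2)/803 = -6*1/803 = -6/803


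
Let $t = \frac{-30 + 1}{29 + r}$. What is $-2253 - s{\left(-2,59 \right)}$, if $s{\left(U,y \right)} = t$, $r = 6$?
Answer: $- \frac{78826}{35} \approx -2252.2$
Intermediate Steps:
$t = - \frac{29}{35}$ ($t = \frac{-30 + 1}{29 + 6} = - \frac{29}{35} \approx -0.82857$)
$s{\left(U,y \right)} = - \frac{29}{35}$
$-2253 - s{\left(-2,59 \right)} = -2253 - - \frac{29}{35} = -2253 + \frac{29}{35} = - \frac{78826}{35}$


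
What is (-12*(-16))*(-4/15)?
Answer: -256/5 ≈ -51.200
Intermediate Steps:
(-12*(-16))*(-4/15) = 192*(-4*1/15) = 192*(-4/15) = -256/5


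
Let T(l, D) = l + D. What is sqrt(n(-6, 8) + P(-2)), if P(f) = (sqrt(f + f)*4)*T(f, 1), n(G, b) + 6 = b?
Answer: sqrt(2 - 8*I) ≈ 2.2634 - 1.7672*I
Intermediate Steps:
T(l, D) = D + l
n(G, b) = -6 + b
P(f) = 4*sqrt(2)*sqrt(f)*(1 + f) (P(f) = (sqrt(f + f)*4)*(1 + f) = (sqrt(2*f)*4)*(1 + f) = ((sqrt(2)*sqrt(f))*4)*(1 + f) = (4*sqrt(2)*sqrt(f))*(1 + f) = 4*sqrt(2)*sqrt(f)*(1 + f))
sqrt(n(-6, 8) + P(-2)) = sqrt((-6 + 8) + 4*sqrt(2)*sqrt(-2)*(1 - 2)) = sqrt(2 + 4*sqrt(2)*(I*sqrt(2))*(-1)) = sqrt(2 - 8*I)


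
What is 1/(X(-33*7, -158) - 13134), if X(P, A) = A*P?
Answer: 1/23364 ≈ 4.2801e-5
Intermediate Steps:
1/(X(-33*7, -158) - 13134) = 1/(-(-5214)*7 - 13134) = 1/(-158*(-231) - 13134) = 1/(36498 - 13134) = 1/23364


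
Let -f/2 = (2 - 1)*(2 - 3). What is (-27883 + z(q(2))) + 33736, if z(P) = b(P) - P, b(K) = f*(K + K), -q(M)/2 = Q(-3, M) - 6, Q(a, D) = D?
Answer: 5877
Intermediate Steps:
f = 2 (f = -2*(2 - 1)*(2 - 3) = -2*(-1) = 2)
q(M) = 12 - 2*M (q(M) = -2*(M - 6) = -2*(-6 + M) = 12 - 2*M)
b(K) = 4*K (b(K) = 2*(K + K) = 2*(2*K) = 4*K)
z(P) = 3*P (z(P) = 4*P - P = 3*P)
(-27883 + z(q(2))) + 33736 = (-27883 + 3*(12 - 2*2)) + 33736 = (-27883 + 3*(12 - 4)) + 33736 = (-27883 + 3*8) + 33736 = (-27883 + 24) + 33736 = -27859 + 33736 = 5877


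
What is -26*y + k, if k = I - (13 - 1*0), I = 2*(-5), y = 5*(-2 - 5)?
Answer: 887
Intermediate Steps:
y = -35 (y = 5*(-7) = -35)
I = -10
k = -23 (k = -10 - (13 - 1*0) = -10 - (13 + 0) = -10 - 1*13 = -10 - 13 = -23)
-26*y + k = -26*(-35) - 23 = 910 - 23 = 887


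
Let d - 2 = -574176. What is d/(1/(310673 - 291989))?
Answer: -10727867016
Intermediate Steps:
d = -574174 (d = 2 - 574176 = -574174)
d/(1/(310673 - 291989)) = -574174/(1/(310673 - 291989)) = -574174/(1/18684) = -574174/1/18684 = -574174*18684 = -10727867016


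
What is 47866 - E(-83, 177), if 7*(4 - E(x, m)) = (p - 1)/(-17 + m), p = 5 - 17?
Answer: 53605427/1120 ≈ 47862.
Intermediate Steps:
p = -12
E(x, m) = 4 + 13/(7*(-17 + m)) (E(x, m) = 4 - (-12 - 1)/(7*(-17 + m)) = 4 - (-13)/(7*(-17 + m)) = 4 + 13/(7*(-17 + m)))
47866 - E(-83, 177) = 47866 - (-463 + 28*177)/(7*(-17 + 177)) = 47866 - (-463 + 4956)/(7*160) = 47866 - 4493/(7*160) = 47866 - 1*4493/1120 = 47866 - 4493/1120 = 53605427/1120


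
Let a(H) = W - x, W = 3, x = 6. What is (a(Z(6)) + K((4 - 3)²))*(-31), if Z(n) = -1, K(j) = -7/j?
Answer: 310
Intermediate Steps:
a(H) = -3 (a(H) = 3 - 1*6 = 3 - 6 = -3)
(a(Z(6)) + K((4 - 3)²))*(-31) = (-3 - 7/(4 - 3)²)*(-31) = (-3 - 7/(1²))*(-31) = (-3 - 7/1)*(-31) = (-3 - 7*1)*(-31) = (-3 - 7)*(-31) = -10*(-31) = 310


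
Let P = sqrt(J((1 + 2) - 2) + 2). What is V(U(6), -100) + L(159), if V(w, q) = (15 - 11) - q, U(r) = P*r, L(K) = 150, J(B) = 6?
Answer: 254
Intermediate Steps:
P = 2*sqrt(2) (P = sqrt(6 + 2) = sqrt(8) = 2*sqrt(2) ≈ 2.8284)
U(r) = 2*r*sqrt(2) (U(r) = (2*sqrt(2))*r = 2*r*sqrt(2))
V(w, q) = 4 - q
V(U(6), -100) + L(159) = (4 - 1*(-100)) + 150 = (4 + 100) + 150 = 104 + 150 = 254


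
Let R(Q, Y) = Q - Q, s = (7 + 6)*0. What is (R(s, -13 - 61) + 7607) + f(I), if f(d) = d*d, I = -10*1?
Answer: 7707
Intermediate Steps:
I = -10
f(d) = d²
s = 0 (s = 13*0 = 0)
R(Q, Y) = 0
(R(s, -13 - 61) + 7607) + f(I) = (0 + 7607) + (-10)² = 7607 + 100 = 7707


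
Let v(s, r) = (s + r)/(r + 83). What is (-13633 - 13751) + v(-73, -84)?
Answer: -27227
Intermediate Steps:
v(s, r) = (r + s)/(83 + r)
(-13633 - 13751) + v(-73, -84) = (-13633 - 13751) + (-84 - 73)/(83 - 84) = -27384 - 157/(-1) = -27384 - 1*(-157) = -27384 + 157 = -27227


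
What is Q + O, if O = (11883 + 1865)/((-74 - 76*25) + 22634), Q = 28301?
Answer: 146178102/5165 ≈ 28302.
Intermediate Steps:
O = 3437/5165 (O = 13748/((-74 - 1900) + 22634) = 13748/(-1974 + 22634) = 13748/20660 = 13748*(1/20660) = 3437/5165 ≈ 0.66544)
Q + O = 28301 + 3437/5165 = 146178102/5165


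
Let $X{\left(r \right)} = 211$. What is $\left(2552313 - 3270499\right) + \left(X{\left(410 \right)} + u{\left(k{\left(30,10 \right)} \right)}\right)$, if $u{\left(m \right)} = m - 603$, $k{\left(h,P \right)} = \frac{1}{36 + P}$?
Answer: $- \frac{33054587}{46} \approx -7.1858 \cdot 10^{5}$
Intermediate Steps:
$u{\left(m \right)} = -603 + m$
$\left(2552313 - 3270499\right) + \left(X{\left(410 \right)} + u{\left(k{\left(30,10 \right)} \right)}\right) = \left(2552313 - 3270499\right) + \left(211 - \left(603 - \frac{1}{36 + 10}\right)\right) = -718186 + \left(211 - \left(603 - \frac{1}{46}\right)\right) = -718186 + \left(211 + \left(-603 + \frac{1}{46}\right)\right) = -718186 + \left(211 - \frac{27737}{46}\right) = -718186 - \frac{18031}{46} = - \frac{33054587}{46}$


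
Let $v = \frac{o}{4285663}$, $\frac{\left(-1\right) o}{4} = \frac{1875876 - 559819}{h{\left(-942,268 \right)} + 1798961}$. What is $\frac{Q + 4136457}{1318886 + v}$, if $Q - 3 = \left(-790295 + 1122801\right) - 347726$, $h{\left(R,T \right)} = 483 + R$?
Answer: $\frac{3970698045454298030}{1270709316218983951} \approx 3.1248$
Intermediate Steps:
$o = - \frac{2632114}{899251}$ ($o = - 4 \frac{1875876 - 559819}{\left(483 - 942\right) + 1798961} = - 4 \frac{1316057}{-459 + 1798961} = - 4 \cdot \frac{1316057}{1798502} = - 4 \cdot 1316057 \cdot \frac{1}{1798502} = \left(-4\right) \frac{1316057}{1798502} = - \frac{2632114}{899251} \approx -2.927$)
$Q = -15217$ ($Q = 3 + \left(\left(-790295 + 1122801\right) - 347726\right) = 3 + \left(332506 - 347726\right) = 3 - 15220 = -15217$)
$v = - \frac{2632114}{3853886738413}$ ($v = - \frac{2632114}{899251 \cdot 4285663} = \left(- \frac{2632114}{899251}\right) \frac{1}{4285663} = - \frac{2632114}{3853886738413} \approx -6.8298 \cdot 10^{-7}$)
$\frac{Q + 4136457}{1318886 + v} = \frac{-15217 + 4136457}{1318886 - \frac{2632114}{3853886738413}} = \frac{4121240}{\frac{5082837264875935804}{3853886738413}} = 4121240 \cdot \frac{3853886738413}{5082837264875935804} = \frac{3970698045454298030}{1270709316218983951}$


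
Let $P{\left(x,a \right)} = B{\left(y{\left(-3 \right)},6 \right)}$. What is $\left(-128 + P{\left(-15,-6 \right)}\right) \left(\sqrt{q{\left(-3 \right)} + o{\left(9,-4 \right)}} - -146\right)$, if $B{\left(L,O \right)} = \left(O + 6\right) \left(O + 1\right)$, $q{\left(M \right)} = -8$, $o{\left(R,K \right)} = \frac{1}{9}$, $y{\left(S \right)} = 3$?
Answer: $-6424 - \frac{44 i \sqrt{71}}{3} \approx -6424.0 - 123.58 i$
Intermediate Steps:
$o{\left(R,K \right)} = \frac{1}{9}$
$B{\left(L,O \right)} = \left(1 + O\right) \left(6 + O\right)$ ($B{\left(L,O \right)} = \left(6 + O\right) \left(1 + O\right) = \left(1 + O\right) \left(6 + O\right)$)
$P{\left(x,a \right)} = 84$ ($P{\left(x,a \right)} = 6 + 6^{2} + 7 \cdot 6 = 6 + 36 + 42 = 84$)
$\left(-128 + P{\left(-15,-6 \right)}\right) \left(\sqrt{q{\left(-3 \right)} + o{\left(9,-4 \right)}} - -146\right) = \left(-128 + 84\right) \left(\sqrt{-8 + \frac{1}{9}} - -146\right) = - 44 \left(\sqrt{- \frac{71}{9}} + 146\right) = - 44 \left(\frac{i \sqrt{71}}{3} + 146\right) = - 44 \left(146 + \frac{i \sqrt{71}}{3}\right) = -6424 - \frac{44 i \sqrt{71}}{3}$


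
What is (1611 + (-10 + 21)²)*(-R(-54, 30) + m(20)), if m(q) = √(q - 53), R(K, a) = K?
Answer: 93528 + 1732*I*√33 ≈ 93528.0 + 9949.6*I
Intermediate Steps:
m(q) = √(-53 + q)
(1611 + (-10 + 21)²)*(-R(-54, 30) + m(20)) = (1611 + (-10 + 21)²)*(-1*(-54) + √(-53 + 20)) = (1611 + 11²)*(54 + √(-33)) = (1611 + 121)*(54 + I*√33) = 1732*(54 + I*√33) = 93528 + 1732*I*√33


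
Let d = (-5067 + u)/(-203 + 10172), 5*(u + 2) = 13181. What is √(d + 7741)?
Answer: √19232094162945/49845 ≈ 87.982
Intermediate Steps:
u = 13171/5 (u = -2 + (⅕)*13181 = -2 + 13181/5 = 13171/5 ≈ 2634.2)
d = -12164/49845 (d = (-5067 + 13171/5)/(-203 + 10172) = -12164/5/9969 = -12164/5*1/9969 = -12164/49845 ≈ -0.24404)
√(d + 7741) = √(-12164/49845 + 7741) = √(385837981/49845) = √19232094162945/49845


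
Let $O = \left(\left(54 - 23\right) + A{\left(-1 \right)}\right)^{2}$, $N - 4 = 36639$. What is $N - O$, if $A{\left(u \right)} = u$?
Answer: $35743$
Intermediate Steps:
$N = 36643$ ($N = 4 + 36639 = 36643$)
$O = 900$ ($O = \left(\left(54 - 23\right) - 1\right)^{2} = \left(31 - 1\right)^{2} = 30^{2} = 900$)
$N - O = 36643 - 900 = 35743$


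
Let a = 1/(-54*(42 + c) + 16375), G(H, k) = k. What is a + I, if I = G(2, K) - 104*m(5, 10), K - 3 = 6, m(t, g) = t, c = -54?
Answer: -8698752/17023 ≈ -511.00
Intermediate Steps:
K = 9 (K = 3 + 6 = 9)
a = 1/17023 (a = 1/(-54*(42 - 54) + 16375) = 1/(-54*(-12) + 16375) = 1/(648 + 16375) = 1/17023 ≈ 5.8744e-5)
I = -511 (I = 9 - 104*5 = 9 - 520 = -511)
a + I = 1/17023 - 511 = -8698752/17023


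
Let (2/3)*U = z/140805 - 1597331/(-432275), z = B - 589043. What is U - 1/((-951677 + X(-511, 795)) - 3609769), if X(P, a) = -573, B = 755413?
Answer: 477651905229187/65296659493450 ≈ 7.3151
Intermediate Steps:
z = 166370 (z = 755413 - 589043 = 166370)
U = 59365956641/8115530850 (U = 3*(166370/140805 - 1597331/(-432275))/2 = 3*(166370*(1/140805) - 1597331*(-1/432275))/2 = 3*(33274/28161 + 1597331/432275)/2 = (3/2)*(59365956641/12173296275) = 59365956641/8115530850 ≈ 7.3151)
U - 1/((-951677 + X(-511, 795)) - 3609769) = 59365956641/8115530850 - 1/((-951677 - 573) - 3609769) = 59365956641/8115530850 - 1/(-952250 - 3609769) = 59365956641/8115530850 - 1/(-4562019) = 59365956641/8115530850 - 1*(-1/4562019) = 59365956641/8115530850 + 1/4562019 = 477651905229187/65296659493450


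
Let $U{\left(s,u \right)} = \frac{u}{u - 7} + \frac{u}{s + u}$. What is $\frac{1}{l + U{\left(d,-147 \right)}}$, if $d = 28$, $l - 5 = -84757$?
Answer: $- \frac{374}{31696429} \approx -1.1799 \cdot 10^{-5}$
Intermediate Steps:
$l = -84752$ ($l = 5 - 84757 = -84752$)
$U{\left(s,u \right)} = \frac{u}{-7 + u} + \frac{u}{s + u}$
$\frac{1}{l + U{\left(d,-147 \right)}} = \frac{1}{-84752 - \frac{147 \left(-7 + 28 + 2 \left(-147\right)\right)}{\left(-147\right)^{2} - 196 - -1029 + 28 \left(-147\right)}} = \frac{1}{-84752 - \frac{147 \left(-7 + 28 - 294\right)}{21609 - 196 + 1029 - 4116}} = \frac{1}{-84752 - 147 \cdot \frac{1}{18326} \left(-273\right)} = \frac{1}{-84752 - \frac{3}{374} \left(-273\right)} = \frac{1}{-84752 + \frac{819}{374}} = \frac{1}{- \frac{31696429}{374}} = - \frac{374}{31696429}$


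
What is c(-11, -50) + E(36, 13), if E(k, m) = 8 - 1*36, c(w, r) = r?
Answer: -78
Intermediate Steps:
E(k, m) = -28 (E(k, m) = 8 - 36 = -28)
c(-11, -50) + E(36, 13) = -50 - 28 = -78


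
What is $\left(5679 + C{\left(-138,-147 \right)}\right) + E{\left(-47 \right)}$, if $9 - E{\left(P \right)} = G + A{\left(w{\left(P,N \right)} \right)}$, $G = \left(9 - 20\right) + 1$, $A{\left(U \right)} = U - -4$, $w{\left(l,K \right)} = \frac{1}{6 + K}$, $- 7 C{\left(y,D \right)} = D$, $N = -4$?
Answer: $\frac{11429}{2} \approx 5714.5$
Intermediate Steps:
$C{\left(y,D \right)} = - \frac{D}{7}$
$A{\left(U \right)} = 4 + U$ ($A{\left(U \right)} = U + 4 = 4 + U$)
$G = -10$ ($G = -11 + 1 = -10$)
$E{\left(P \right)} = \frac{29}{2}$ ($E{\left(P \right)} = 9 - \left(-10 + \left(4 + \frac{1}{6 - 4}\right)\right) = 9 - \left(-10 + \left(4 + \frac{1}{2}\right)\right) = 9 - \left(-10 + \frac{9}{2}\right) = 9 - - \frac{11}{2} = 9 + \frac{11}{2} = \frac{29}{2}$)
$\left(5679 + C{\left(-138,-147 \right)}\right) + E{\left(-47 \right)} = \left(5679 - -21\right) + \frac{29}{2} = \left(5679 + 21\right) + \frac{29}{2} = 5700 + \frac{29}{2} = \frac{11429}{2}$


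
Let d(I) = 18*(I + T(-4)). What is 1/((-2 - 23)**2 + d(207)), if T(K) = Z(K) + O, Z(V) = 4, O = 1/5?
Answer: 5/22133 ≈ 0.00022591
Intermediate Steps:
O = 1/5 ≈ 0.20000
T(K) = 21/5 (T(K) = 4 + 1/5 = 21/5)
d(I) = 378/5 + 18*I (d(I) = 18*(I + 21/5) = 18*(21/5 + I) = 378/5 + 18*I)
1/((-2 - 23)**2 + d(207)) = 1/((-2 - 23)**2 + (378/5 + 18*207)) = 1/((-25)**2 + (378/5 + 3726)) = 1/(625 + 19008/5) = 1/(22133/5) = 5/22133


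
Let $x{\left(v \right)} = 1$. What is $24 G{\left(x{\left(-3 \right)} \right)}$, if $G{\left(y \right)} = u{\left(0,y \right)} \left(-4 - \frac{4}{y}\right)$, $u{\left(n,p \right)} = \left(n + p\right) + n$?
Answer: $-192$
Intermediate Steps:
$u{\left(n,p \right)} = p + 2 n$
$G{\left(y \right)} = y \left(-4 - \frac{4}{y}\right)$ ($G{\left(y \right)} = \left(y + 2 \cdot 0\right) \left(-4 - \frac{4}{y}\right) = \left(y + 0\right) \left(-4 - \frac{4}{y}\right) = y \left(-4 - \frac{4}{y}\right)$)
$24 G{\left(x{\left(-3 \right)} \right)} = 24 \left(-4 - 4\right) = 24 \left(-8\right) = -192$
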